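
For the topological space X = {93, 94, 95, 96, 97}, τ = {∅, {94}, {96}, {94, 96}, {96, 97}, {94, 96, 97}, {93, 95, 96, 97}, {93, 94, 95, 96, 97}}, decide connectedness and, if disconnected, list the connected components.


(X, τ) is disconnected; components = [{94}, {93, 95, 96, 97}].

Find clopen sets (U ∈ τ with X ∖ U ∈ τ):
  U = ∅, X ∖ U = {93, 94, 95, 96, 97} — both open, so U is clopen.
  U = {94}, X ∖ U = {93, 95, 96, 97} — both open, so U is clopen.
  U = {93, 95, 96, 97}, X ∖ U = {94} — both open, so U is clopen.
  U = {93, 94, 95, 96, 97}, X ∖ U = ∅ — both open, so U is clopen.
Nontrivial clopen(s) exist: e.g. {94}. So (X, τ) is disconnected.
Compute connected components by grouping points that agree on all clopens:
  component: {94}
  component: {93, 95, 96, 97}


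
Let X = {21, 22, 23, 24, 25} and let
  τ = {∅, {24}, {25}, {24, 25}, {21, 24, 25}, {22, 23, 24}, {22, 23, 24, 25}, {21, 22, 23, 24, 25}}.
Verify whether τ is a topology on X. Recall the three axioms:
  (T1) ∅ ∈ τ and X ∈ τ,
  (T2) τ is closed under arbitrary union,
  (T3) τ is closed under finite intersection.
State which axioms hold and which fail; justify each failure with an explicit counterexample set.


τ IS a topology on X.

Axiom (T1): ∅ ∈ τ? Yes; X ∈ τ? Yes.
Axiom (T2/T3): check pairwise unions and intersections of members of τ.
All pairwise intersections and unions checked — each lies in τ. Therefore τ satisfies (T1), (T2), (T3): it IS a topology on X.


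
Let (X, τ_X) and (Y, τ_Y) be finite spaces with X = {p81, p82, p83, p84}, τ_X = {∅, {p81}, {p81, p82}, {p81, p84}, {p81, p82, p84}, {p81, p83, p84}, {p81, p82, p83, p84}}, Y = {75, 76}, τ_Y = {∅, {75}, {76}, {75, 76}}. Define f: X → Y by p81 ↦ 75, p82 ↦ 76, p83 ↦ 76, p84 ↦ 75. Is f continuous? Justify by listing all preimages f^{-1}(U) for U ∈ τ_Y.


f is NOT continuous.

Compute f^{-1}(U) for each U ∈ τ_Y:
  U = ∅: f^{-1}(U) = ∅ ∈ τ_X ✓.
  U = {75}: f^{-1}(U) = {p81, p84} ∈ τ_X ✓.
  U = {76}: f^{-1}(U) = {p82, p83} ∉ τ_X ✗.
  U = {75, 76}: f^{-1}(U) = {p81, p82, p83, p84} ∈ τ_X ✓.
Found U = {76} with f^{-1}(U) = {p82, p83} not in τ_X. Therefore f is NOT continuous.


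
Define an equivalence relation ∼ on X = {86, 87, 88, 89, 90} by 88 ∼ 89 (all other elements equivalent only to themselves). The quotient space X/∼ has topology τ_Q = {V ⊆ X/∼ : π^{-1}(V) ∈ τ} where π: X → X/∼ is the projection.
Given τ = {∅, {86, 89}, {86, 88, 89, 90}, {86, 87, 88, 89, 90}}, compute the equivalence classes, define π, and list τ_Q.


X/∼ = {[86], [87], [88=89], [90]}; |τ_Q| = 3.

Equivalence classes: [86], [87], [88=89], [90].
Quotient map π: X → X/∼ sends 86 ↦ [86], 87 ↦ [87], 88 ↦ [88=89], 89 ↦ [88=89], 90 ↦ [90].
For each subset V ⊆ X/∼, compute π^{-1}(V) ⊆ X and check whether π^{-1}(V) ∈ τ. V is open in τ_Q iff π^{-1}(V) ∈ τ.
  V = {}: π^{-1}(V) = ∅ ∈ τ ✓.
  V = {[86]}: π^{-1}(V) = {86} ∉ τ ✗.
  V = {[87]}: π^{-1}(V) = {87} ∉ τ ✗.
  V = {[86], [87]}: π^{-1}(V) = {86, 87} ∉ τ ✗.
  V = {[88=89]}: π^{-1}(V) = {88, 89} ∉ τ ✗.
  V = {[86], [88=89]}: π^{-1}(V) = {86, 88, 89} ∉ τ ✗.
  V = {[87], [88=89]}: π^{-1}(V) = {87, 88, 89} ∉ τ ✗.
  V = {[86], [87], [88=89]}: π^{-1}(V) = {86, 87, 88, 89} ∉ τ ✗.
  V = {[90]}: π^{-1}(V) = {90} ∉ τ ✗.
  V = {[86], [90]}: π^{-1}(V) = {86, 90} ∉ τ ✗.
  V = {[87], [90]}: π^{-1}(V) = {87, 90} ∉ τ ✗.
  V = {[86], [87], [90]}: π^{-1}(V) = {86, 87, 90} ∉ τ ✗.
  V = {[88=89], [90]}: π^{-1}(V) = {88, 89, 90} ∉ τ ✗.
  V = {[86], [88=89], [90]}: π^{-1}(V) = {86, 88, 89, 90} ∈ τ ✓.
  V = {[87], [88=89], [90]}: π^{-1}(V) = {87, 88, 89, 90} ∉ τ ✗.
  V = {[86], [87], [88=89], [90]}: π^{-1}(V) = {86, 87, 88, 89, 90} ∈ τ ✓.
Open sets in the quotient: τ_Q = {{}, {[86], [88=89], [90]}, {[86], [87], [88=89], [90]}} (3 elements).


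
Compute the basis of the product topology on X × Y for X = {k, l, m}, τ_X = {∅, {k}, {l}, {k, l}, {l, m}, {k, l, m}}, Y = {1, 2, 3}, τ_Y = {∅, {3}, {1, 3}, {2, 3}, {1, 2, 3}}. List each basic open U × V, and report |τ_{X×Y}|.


Basis B = {∅ × ∅, {k} × {3}, {l} × {3}, {k} × {1, 3}, {k} × {2, 3}, {k, l} × {3}, {l} × {1, 3}, {l} × {2, 3}, {l, m} × {3}, {k} × {1, 2, 3}, {k, l, m} × {3}, {l} × {1, 2, 3}, {k, l} × {1, 3}, {k, l} × {2, 3}, {l, m} × {1, 3}, {l, m} × {2, 3}, {k, l} × {1, 2, 3}, {k, l, m} × {1, 3}, {k, l, m} × {2, 3}, {l, m} × {1, 2, 3}, {k, l, m} × {1, 2, 3}}; |τ_{X×Y}| = 70.

Enumerate products U × V with U ∈ τ_X, V ∈ τ_Y (deduplicated):
  ∅ × ∅ = {} (∅)
  {k} × {3} = {(k,3)}
  {l} × {3} = {(l,3)}
  {k} × {1, 3} = {(k,1), (k,3)}
  {k} × {2, 3} = {(k,2), (k,3)}
  {k, l} × {3} = {(k,3), (l,3)}
  {l} × {1, 3} = {(l,1), (l,3)}
  {l} × {2, 3} = {(l,2), (l,3)}
  {l, m} × {3} = {(l,3), (m,3)}
  {k} × {1, 2, 3} = {(k,1), (k,2), (k,3)}
  {k, l, m} × {3} = {(k,3), (l,3), (m,3)}
  {l} × {1, 2, 3} = {(l,1), (l,2), (l,3)}
  {k, l} × {1, 3} = {(k,1), (k,3), (l,1), (l,3)}
  {k, l} × {2, 3} = {(k,2), (k,3), (l,2), (l,3)}
  {l, m} × {1, 3} = {(l,1), (l,3), (m,1), (m,3)}
  {l, m} × {2, 3} = {(l,2), (l,3), (m,2), (m,3)}
  {k, l} × {1, 2, 3} = {(k,1), (k,2), (k,3), (l,1), (l,2), (l,3)}
  {k, l, m} × {1, 3} = {(k,1), (k,3), (l,1), (l,3), (m,1), (m,3)}
  {k, l, m} × {2, 3} = {(k,2), (k,3), (l,2), (l,3), (m,2), (m,3)}
  {l, m} × {1, 2, 3} = {(l,1), (l,2), (l,3), (m,1), (m,2), (m,3)}
  {k, l, m} × {1, 2, 3} = {(k,1), (k,2), (k,3), (l,1), (l,2), (l,3), (m,1), (m,2), (m,3)}
These 21 distinct sets form the basis B.
Close under arbitrary unions to get τ_{X×Y}; counting gives |τ_{X×Y}| = 70.


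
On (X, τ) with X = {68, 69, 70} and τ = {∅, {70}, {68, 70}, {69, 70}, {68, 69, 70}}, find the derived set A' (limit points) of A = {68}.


A' = ∅

For each x ∈ X, list the open sets U ∈ τ with x ∈ U, then check whether U ∩ (A ∖ {x}) ≠ ∅ for every such U.
  x = 68: open {68, 70} ∋ x has {68, 70} ∩ (A ∖ {68}) = ∅, so x is NOT a limit point.
  x = 69: open {69, 70} ∋ x has {69, 70} ∩ (A ∖ {69}) = ∅, so x is NOT a limit point.
  x = 70: open {70} ∋ x has {70} ∩ (A ∖ {70}) = ∅, so x is NOT a limit point.
Collecting: A' = ∅.


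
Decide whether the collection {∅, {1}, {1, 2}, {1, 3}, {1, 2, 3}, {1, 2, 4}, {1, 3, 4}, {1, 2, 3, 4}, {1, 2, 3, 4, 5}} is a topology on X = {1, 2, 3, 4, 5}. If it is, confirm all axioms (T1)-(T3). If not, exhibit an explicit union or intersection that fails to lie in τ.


τ is NOT a topology on X.

Axiom (T1): ∅ ∈ τ? Yes; X ∈ τ? Yes.
Axiom (T2/T3): check pairwise unions and intersections of members of τ.
Counterexample for (T3): {1, 2, 4} ∩ {1, 3, 4} = {1, 4} ∉ τ. Therefore τ is NOT a topology.


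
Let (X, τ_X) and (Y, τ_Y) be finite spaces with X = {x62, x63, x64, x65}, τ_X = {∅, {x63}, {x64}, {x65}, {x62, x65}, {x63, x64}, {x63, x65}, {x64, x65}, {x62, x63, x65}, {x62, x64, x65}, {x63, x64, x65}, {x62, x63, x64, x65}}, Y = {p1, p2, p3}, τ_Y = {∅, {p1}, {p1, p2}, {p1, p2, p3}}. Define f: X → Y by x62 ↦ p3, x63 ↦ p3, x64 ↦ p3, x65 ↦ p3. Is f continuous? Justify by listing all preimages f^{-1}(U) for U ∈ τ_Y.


f IS continuous.

Compute f^{-1}(U) for each U ∈ τ_Y:
  U = ∅: f^{-1}(U) = ∅ ∈ τ_X ✓.
  U = {p1}: f^{-1}(U) = ∅ ∈ τ_X ✓.
  U = {p1, p2}: f^{-1}(U) = ∅ ∈ τ_X ✓.
  U = {p1, p2, p3}: f^{-1}(U) = {x62, x63, x64, x65} ∈ τ_X ✓.
Every preimage lies in τ_X, so f IS continuous.


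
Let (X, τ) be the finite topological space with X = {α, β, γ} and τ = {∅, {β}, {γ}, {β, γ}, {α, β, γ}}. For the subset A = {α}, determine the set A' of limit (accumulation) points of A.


A' = ∅

For each x ∈ X, list the open sets U ∈ τ with x ∈ U, then check whether U ∩ (A ∖ {x}) ≠ ∅ for every such U.
  x = α: open {α, β, γ} ∋ x has {α, β, γ} ∩ (A ∖ {α}) = ∅, so x is NOT a limit point.
  x = β: open {β} ∋ x has {β} ∩ (A ∖ {β}) = ∅, so x is NOT a limit point.
  x = γ: open {γ} ∋ x has {γ} ∩ (A ∖ {γ}) = ∅, so x is NOT a limit point.
Collecting: A' = ∅.


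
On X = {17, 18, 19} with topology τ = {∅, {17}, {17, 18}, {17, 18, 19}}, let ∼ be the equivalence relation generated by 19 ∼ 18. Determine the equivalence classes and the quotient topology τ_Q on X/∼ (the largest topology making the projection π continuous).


X/∼ = {[17], [18=19]}; |τ_Q| = 3.

Equivalence classes: [17], [18=19].
Quotient map π: X → X/∼ sends 17 ↦ [17], 18 ↦ [18=19], 19 ↦ [18=19].
For each subset V ⊆ X/∼, compute π^{-1}(V) ⊆ X and check whether π^{-1}(V) ∈ τ. V is open in τ_Q iff π^{-1}(V) ∈ τ.
  V = {}: π^{-1}(V) = ∅ ∈ τ ✓.
  V = {[17]}: π^{-1}(V) = {17} ∈ τ ✓.
  V = {[18=19]}: π^{-1}(V) = {18, 19} ∉ τ ✗.
  V = {[17], [18=19]}: π^{-1}(V) = {17, 18, 19} ∈ τ ✓.
Open sets in the quotient: τ_Q = {{}, {[17]}, {[17], [18=19]}} (3 elements).


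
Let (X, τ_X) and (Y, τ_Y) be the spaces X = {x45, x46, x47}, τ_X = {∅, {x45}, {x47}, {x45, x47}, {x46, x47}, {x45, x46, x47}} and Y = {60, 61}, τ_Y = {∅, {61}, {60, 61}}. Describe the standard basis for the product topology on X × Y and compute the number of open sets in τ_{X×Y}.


Basis B = {∅ × ∅, {x45} × {61}, {x47} × {61}, {x45} × {60, 61}, {x45, x47} × {61}, {x46, x47} × {61}, {x47} × {60, 61}, {x45, x46, x47} × {61}, {x45, x47} × {60, 61}, {x46, x47} × {60, 61}, {x45, x46, x47} × {60, 61}}; |τ_{X×Y}| = 18.

Enumerate products U × V with U ∈ τ_X, V ∈ τ_Y (deduplicated):
  ∅ × ∅ = {} (∅)
  {x45} × {61} = {(x45,61)}
  {x47} × {61} = {(x47,61)}
  {x45} × {60, 61} = {(x45,60), (x45,61)}
  {x45, x47} × {61} = {(x45,61), (x47,61)}
  {x46, x47} × {61} = {(x46,61), (x47,61)}
  {x47} × {60, 61} = {(x47,60), (x47,61)}
  {x45, x46, x47} × {61} = {(x45,61), (x46,61), (x47,61)}
  {x45, x47} × {60, 61} = {(x45,60), (x45,61), (x47,60), (x47,61)}
  {x46, x47} × {60, 61} = {(x46,60), (x46,61), (x47,60), (x47,61)}
  {x45, x46, x47} × {60, 61} = {(x45,60), (x45,61), (x46,60), (x46,61), (x47,60), (x47,61)}
These 11 distinct sets form the basis B.
Close under arbitrary unions to get τ_{X×Y}; counting gives |τ_{X×Y}| = 18.


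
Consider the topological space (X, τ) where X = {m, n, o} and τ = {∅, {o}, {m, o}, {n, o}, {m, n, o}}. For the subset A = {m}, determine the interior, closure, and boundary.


int(A) = ∅, cl(A) = {m}, ∂A = {m}.

Closed sets in (X, τ) are complements of opens:
  closed(X, τ) = {∅, {m}, {n}, {m, n}, {m, n, o}}.
int(A) = ⋃ {U ∈ τ : U ⊆ A}. Opens contained in A: ∅.
Taking the union of these: int(A) = ∅.
cl(A) = ⋂ {C closed : A ⊆ C}. Closed sets containing A: {m}, {m, n}, {m, n, o}.
Intersecting these: cl(A) = {m}.
∂A = cl(A) ∖ int(A) = {m} ∖ ∅ = {m}.


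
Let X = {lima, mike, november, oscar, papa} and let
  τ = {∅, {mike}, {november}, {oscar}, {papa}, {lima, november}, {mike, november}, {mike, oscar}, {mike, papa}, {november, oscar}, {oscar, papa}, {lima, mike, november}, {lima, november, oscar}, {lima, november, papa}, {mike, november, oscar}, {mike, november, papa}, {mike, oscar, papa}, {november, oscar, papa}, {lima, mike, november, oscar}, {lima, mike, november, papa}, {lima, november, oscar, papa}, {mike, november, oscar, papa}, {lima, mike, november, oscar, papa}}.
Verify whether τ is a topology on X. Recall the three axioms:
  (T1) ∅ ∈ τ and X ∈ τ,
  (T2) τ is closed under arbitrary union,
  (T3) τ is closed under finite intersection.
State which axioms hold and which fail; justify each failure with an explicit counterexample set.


τ is NOT a topology on X.

Axiom (T1): ∅ ∈ τ? Yes; X ∈ τ? Yes.
Axiom (T2/T3): check pairwise unions and intersections of members of τ.
Counterexample for (T2): {november} ∪ {papa} = {november, papa} ∉ τ. Therefore τ is NOT a topology.


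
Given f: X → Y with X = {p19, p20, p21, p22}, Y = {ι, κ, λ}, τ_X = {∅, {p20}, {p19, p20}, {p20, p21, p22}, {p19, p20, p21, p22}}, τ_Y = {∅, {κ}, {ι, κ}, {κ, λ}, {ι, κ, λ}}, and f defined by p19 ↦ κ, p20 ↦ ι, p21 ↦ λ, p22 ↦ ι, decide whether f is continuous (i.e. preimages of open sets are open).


f is NOT continuous.

Compute f^{-1}(U) for each U ∈ τ_Y:
  U = ∅: f^{-1}(U) = ∅ ∈ τ_X ✓.
  U = {κ}: f^{-1}(U) = {p19} ∉ τ_X ✗.
  U = {ι, κ}: f^{-1}(U) = {p19, p20, p22} ∉ τ_X ✗.
  U = {κ, λ}: f^{-1}(U) = {p19, p21} ∉ τ_X ✗.
  U = {ι, κ, λ}: f^{-1}(U) = {p19, p20, p21, p22} ∈ τ_X ✓.
Found U = {κ} with f^{-1}(U) = {p19} not in τ_X. Therefore f is NOT continuous.


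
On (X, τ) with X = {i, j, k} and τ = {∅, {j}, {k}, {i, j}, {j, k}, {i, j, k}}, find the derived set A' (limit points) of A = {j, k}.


A' = {i}

For each x ∈ X, list the open sets U ∈ τ with x ∈ U, then check whether U ∩ (A ∖ {x}) ≠ ∅ for every such U.
  x = i: opens ∋ x are {i, j}, {i, j, k}; each meets A ∖ {i}, so x IS a limit point.
  x = j: open {j} ∋ x has {j} ∩ (A ∖ {j}) = ∅, so x is NOT a limit point.
  x = k: open {k} ∋ x has {k} ∩ (A ∖ {k}) = ∅, so x is NOT a limit point.
Collecting: A' = {i}.


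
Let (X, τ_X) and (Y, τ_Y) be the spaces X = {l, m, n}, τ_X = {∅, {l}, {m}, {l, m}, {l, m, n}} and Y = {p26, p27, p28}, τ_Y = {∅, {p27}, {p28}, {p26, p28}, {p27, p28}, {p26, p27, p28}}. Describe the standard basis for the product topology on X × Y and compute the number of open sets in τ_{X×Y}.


Basis B = {∅ × ∅, {l} × {p27}, {l} × {p28}, {m} × {p27}, {m} × {p28}, {l} × {p26, p28}, {l} × {p27, p28}, {l, m} × {p27}, {l, m} × {p28}, {m} × {p26, p28}, {m} × {p27, p28}, {l} × {p26, p27, p28}, {l, m, n} × {p27}, {l, m, n} × {p28}, {m} × {p26, p27, p28}, {l, m} × {p26, p28}, {l, m} × {p27, p28}, {l, m} × {p26, p27, p28}, {l, m, n} × {p26, p28}, {l, m, n} × {p27, p28}, {l, m, n} × {p26, p27, p28}}; |τ_{X×Y}| = 70.

Enumerate products U × V with U ∈ τ_X, V ∈ τ_Y (deduplicated):
  ∅ × ∅ = {} (∅)
  {l} × {p27} = {(l,p27)}
  {l} × {p28} = {(l,p28)}
  {m} × {p27} = {(m,p27)}
  {m} × {p28} = {(m,p28)}
  {l} × {p26, p28} = {(l,p26), (l,p28)}
  {l} × {p27, p28} = {(l,p27), (l,p28)}
  {l, m} × {p27} = {(l,p27), (m,p27)}
  {l, m} × {p28} = {(l,p28), (m,p28)}
  {m} × {p26, p28} = {(m,p26), (m,p28)}
  {m} × {p27, p28} = {(m,p27), (m,p28)}
  {l} × {p26, p27, p28} = {(l,p26), (l,p27), (l,p28)}
  {l, m, n} × {p27} = {(l,p27), (m,p27), (n,p27)}
  {l, m, n} × {p28} = {(l,p28), (m,p28), (n,p28)}
  {m} × {p26, p27, p28} = {(m,p26), (m,p27), (m,p28)}
  {l, m} × {p26, p28} = {(l,p26), (l,p28), (m,p26), (m,p28)}
  {l, m} × {p27, p28} = {(l,p27), (l,p28), (m,p27), (m,p28)}
  {l, m} × {p26, p27, p28} = {(l,p26), (l,p27), (l,p28), (m,p26), (m,p27), (m,p28)}
  {l, m, n} × {p26, p28} = {(l,p26), (l,p28), (m,p26), (m,p28), (n,p26), (n,p28)}
  {l, m, n} × {p27, p28} = {(l,p27), (l,p28), (m,p27), (m,p28), (n,p27), (n,p28)}
  {l, m, n} × {p26, p27, p28} = {(l,p26), (l,p27), (l,p28), (m,p26), (m,p27), (m,p28), (n,p26), (n,p27), (n,p28)}
These 21 distinct sets form the basis B.
Close under arbitrary unions to get τ_{X×Y}; counting gives |τ_{X×Y}| = 70.


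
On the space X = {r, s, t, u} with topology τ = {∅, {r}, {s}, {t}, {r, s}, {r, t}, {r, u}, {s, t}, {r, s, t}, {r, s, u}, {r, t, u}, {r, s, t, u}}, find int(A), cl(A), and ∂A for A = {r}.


int(A) = {r}, cl(A) = {r, u}, ∂A = {u}.

Closed sets in (X, τ) are complements of opens:
  closed(X, τ) = {∅, {s}, {t}, {u}, {r, u}, {s, t}, {s, u}, {t, u}, {r, s, u}, {r, t, u}, {s, t, u}, {r, s, t, u}}.
int(A) = ⋃ {U ∈ τ : U ⊆ A}. Opens contained in A: ∅, {r}.
Taking the union of these: int(A) = {r}.
cl(A) = ⋂ {C closed : A ⊆ C}. Closed sets containing A: {r, u}, {r, s, u}, {r, t, u}, {r, s, t, u}.
Intersecting these: cl(A) = {r, u}.
∂A = cl(A) ∖ int(A) = {r, u} ∖ {r} = {u}.


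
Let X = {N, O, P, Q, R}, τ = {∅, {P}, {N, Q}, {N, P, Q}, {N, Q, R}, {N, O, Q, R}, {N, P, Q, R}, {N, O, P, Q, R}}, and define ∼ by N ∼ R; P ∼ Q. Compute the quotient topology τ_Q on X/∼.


X/∼ = {[N=R], [O], [P=Q]}; |τ_Q| = 3.

Equivalence classes: [N=R], [O], [P=Q].
Quotient map π: X → X/∼ sends N ↦ [N=R], O ↦ [O], P ↦ [P=Q], Q ↦ [P=Q], R ↦ [N=R].
For each subset V ⊆ X/∼, compute π^{-1}(V) ⊆ X and check whether π^{-1}(V) ∈ τ. V is open in τ_Q iff π^{-1}(V) ∈ τ.
  V = {}: π^{-1}(V) = ∅ ∈ τ ✓.
  V = {[N=R]}: π^{-1}(V) = {N, R} ∉ τ ✗.
  V = {[O]}: π^{-1}(V) = {O} ∉ τ ✗.
  V = {[N=R], [O]}: π^{-1}(V) = {N, O, R} ∉ τ ✗.
  V = {[P=Q]}: π^{-1}(V) = {P, Q} ∉ τ ✗.
  V = {[N=R], [P=Q]}: π^{-1}(V) = {N, P, Q, R} ∈ τ ✓.
  V = {[O], [P=Q]}: π^{-1}(V) = {O, P, Q} ∉ τ ✗.
  V = {[N=R], [O], [P=Q]}: π^{-1}(V) = {N, O, P, Q, R} ∈ τ ✓.
Open sets in the quotient: τ_Q = {{}, {[N=R], [P=Q]}, {[N=R], [O], [P=Q]}} (3 elements).


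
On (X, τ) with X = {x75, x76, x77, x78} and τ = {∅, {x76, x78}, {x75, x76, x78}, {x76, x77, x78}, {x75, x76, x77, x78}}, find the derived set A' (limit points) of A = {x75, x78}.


A' = {x75, x76, x77}

For each x ∈ X, list the open sets U ∈ τ with x ∈ U, then check whether U ∩ (A ∖ {x}) ≠ ∅ for every such U.
  x = x75: opens ∋ x are {x75, x76, x78}, {x75, x76, x77, x78}; each meets A ∖ {x75}, so x IS a limit point.
  x = x76: opens ∋ x are {x76, x78}, {x75, x76, x78}, {x76, x77, x78}, {x75, x76, x77, x78}; each meets A ∖ {x76}, so x IS a limit point.
  x = x77: opens ∋ x are {x76, x77, x78}, {x75, x76, x77, x78}; each meets A ∖ {x77}, so x IS a limit point.
  x = x78: open {x76, x78} ∋ x has {x76, x78} ∩ (A ∖ {x78}) = ∅, so x is NOT a limit point.
Collecting: A' = {x75, x76, x77}.


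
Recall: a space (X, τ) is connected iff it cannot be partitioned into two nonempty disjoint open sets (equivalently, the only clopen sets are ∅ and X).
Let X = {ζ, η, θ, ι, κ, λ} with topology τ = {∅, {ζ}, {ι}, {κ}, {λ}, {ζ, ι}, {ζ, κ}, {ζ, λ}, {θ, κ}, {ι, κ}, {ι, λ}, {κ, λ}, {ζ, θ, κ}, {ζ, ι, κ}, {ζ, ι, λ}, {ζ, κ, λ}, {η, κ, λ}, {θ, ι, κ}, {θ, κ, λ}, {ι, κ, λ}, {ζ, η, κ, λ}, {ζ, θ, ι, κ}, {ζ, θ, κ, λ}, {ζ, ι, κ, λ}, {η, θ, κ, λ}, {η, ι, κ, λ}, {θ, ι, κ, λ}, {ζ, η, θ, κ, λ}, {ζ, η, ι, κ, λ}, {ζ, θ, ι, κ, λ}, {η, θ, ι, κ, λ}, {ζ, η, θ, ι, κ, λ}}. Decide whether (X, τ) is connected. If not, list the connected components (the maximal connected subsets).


(X, τ) is disconnected; components = [{ζ}, {ι}, {η, θ, κ, λ}].

Find clopen sets (U ∈ τ with X ∖ U ∈ τ):
  U = ∅, X ∖ U = {ζ, η, θ, ι, κ, λ} — both open, so U is clopen.
  U = {ζ}, X ∖ U = {η, θ, ι, κ, λ} — both open, so U is clopen.
  U = {ι}, X ∖ U = {ζ, η, θ, κ, λ} — both open, so U is clopen.
  U = {ζ, ι}, X ∖ U = {η, θ, κ, λ} — both open, so U is clopen.
  U = {η, θ, κ, λ}, X ∖ U = {ζ, ι} — both open, so U is clopen.
  U = {ζ, η, θ, κ, λ}, X ∖ U = {ι} — both open, so U is clopen.
  U = {η, θ, ι, κ, λ}, X ∖ U = {ζ} — both open, so U is clopen.
  U = {ζ, η, θ, ι, κ, λ}, X ∖ U = ∅ — both open, so U is clopen.
Nontrivial clopen(s) exist: e.g. {η, θ, ι, κ, λ}. So (X, τ) is disconnected.
Compute connected components by grouping points that agree on all clopens:
  component: {ζ}
  component: {ι}
  component: {η, θ, κ, λ}


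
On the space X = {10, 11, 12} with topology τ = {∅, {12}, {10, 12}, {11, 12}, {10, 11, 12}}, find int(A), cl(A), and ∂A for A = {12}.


int(A) = {12}, cl(A) = {10, 11, 12}, ∂A = {10, 11}.

Closed sets in (X, τ) are complements of opens:
  closed(X, τ) = {∅, {10}, {11}, {10, 11}, {10, 11, 12}}.
int(A) = ⋃ {U ∈ τ : U ⊆ A}. Opens contained in A: ∅, {12}.
Taking the union of these: int(A) = {12}.
cl(A) = ⋂ {C closed : A ⊆ C}. Closed sets containing A: {10, 11, 12}.
Intersecting these: cl(A) = {10, 11, 12}.
∂A = cl(A) ∖ int(A) = {10, 11, 12} ∖ {12} = {10, 11}.


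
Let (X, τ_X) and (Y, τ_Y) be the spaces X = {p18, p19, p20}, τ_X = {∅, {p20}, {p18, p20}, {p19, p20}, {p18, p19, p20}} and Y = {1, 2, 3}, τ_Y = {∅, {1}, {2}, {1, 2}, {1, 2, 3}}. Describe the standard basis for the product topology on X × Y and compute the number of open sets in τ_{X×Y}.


Basis B = {∅ × ∅, {p20} × {1}, {p20} × {2}, {p18, p20} × {1}, {p18, p20} × {2}, {p19, p20} × {1}, {p19, p20} × {2}, {p20} × {1, 2}, {p18, p19, p20} × {1}, {p18, p19, p20} × {2}, {p20} × {1, 2, 3}, {p18, p20} × {1, 2}, {p19, p20} × {1, 2}, {p18, p20} × {1, 2, 3}, {p18, p19, p20} × {1, 2}, {p19, p20} × {1, 2, 3}, {p18, p19, p20} × {1, 2, 3}}; |τ_{X×Y}| = 50.

Enumerate products U × V with U ∈ τ_X, V ∈ τ_Y (deduplicated):
  ∅ × ∅ = {} (∅)
  {p20} × {1} = {(p20,1)}
  {p20} × {2} = {(p20,2)}
  {p18, p20} × {1} = {(p18,1), (p20,1)}
  {p18, p20} × {2} = {(p18,2), (p20,2)}
  {p19, p20} × {1} = {(p19,1), (p20,1)}
  {p19, p20} × {2} = {(p19,2), (p20,2)}
  {p20} × {1, 2} = {(p20,1), (p20,2)}
  {p18, p19, p20} × {1} = {(p18,1), (p19,1), (p20,1)}
  {p18, p19, p20} × {2} = {(p18,2), (p19,2), (p20,2)}
  {p20} × {1, 2, 3} = {(p20,1), (p20,2), (p20,3)}
  {p18, p20} × {1, 2} = {(p18,1), (p18,2), (p20,1), (p20,2)}
  {p19, p20} × {1, 2} = {(p19,1), (p19,2), (p20,1), (p20,2)}
  {p18, p20} × {1, 2, 3} = {(p18,1), (p18,2), (p18,3), (p20,1), (p20,2), (p20,3)}
  {p18, p19, p20} × {1, 2} = {(p18,1), (p18,2), (p19,1), (p19,2), (p20,1), (p20,2)}
  {p19, p20} × {1, 2, 3} = {(p19,1), (p19,2), (p19,3), (p20,1), (p20,2), (p20,3)}
  {p18, p19, p20} × {1, 2, 3} = {(p18,1), (p18,2), (p18,3), (p19,1), (p19,2), (p19,3), (p20,1), (p20,2), (p20,3)}
These 17 distinct sets form the basis B.
Close under arbitrary unions to get τ_{X×Y}; counting gives |τ_{X×Y}| = 50.


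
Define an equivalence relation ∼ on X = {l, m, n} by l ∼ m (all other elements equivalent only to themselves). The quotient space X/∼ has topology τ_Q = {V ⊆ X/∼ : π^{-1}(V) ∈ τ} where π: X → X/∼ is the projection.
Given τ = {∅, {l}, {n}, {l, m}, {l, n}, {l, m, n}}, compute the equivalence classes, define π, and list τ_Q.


X/∼ = {[l=m], [n]}; |τ_Q| = 4.

Equivalence classes: [l=m], [n].
Quotient map π: X → X/∼ sends l ↦ [l=m], m ↦ [l=m], n ↦ [n].
For each subset V ⊆ X/∼, compute π^{-1}(V) ⊆ X and check whether π^{-1}(V) ∈ τ. V is open in τ_Q iff π^{-1}(V) ∈ τ.
  V = {}: π^{-1}(V) = ∅ ∈ τ ✓.
  V = {[l=m]}: π^{-1}(V) = {l, m} ∈ τ ✓.
  V = {[n]}: π^{-1}(V) = {n} ∈ τ ✓.
  V = {[l=m], [n]}: π^{-1}(V) = {l, m, n} ∈ τ ✓.
Open sets in the quotient: τ_Q = {{}, {[l=m]}, {[n]}, {[l=m], [n]}} (4 elements).


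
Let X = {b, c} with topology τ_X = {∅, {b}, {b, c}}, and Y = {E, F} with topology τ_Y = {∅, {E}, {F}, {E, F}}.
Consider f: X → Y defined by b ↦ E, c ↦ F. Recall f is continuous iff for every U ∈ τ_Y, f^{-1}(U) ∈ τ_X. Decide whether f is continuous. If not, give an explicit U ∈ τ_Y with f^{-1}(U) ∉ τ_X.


f is NOT continuous.

Compute f^{-1}(U) for each U ∈ τ_Y:
  U = ∅: f^{-1}(U) = ∅ ∈ τ_X ✓.
  U = {E}: f^{-1}(U) = {b} ∈ τ_X ✓.
  U = {F}: f^{-1}(U) = {c} ∉ τ_X ✗.
  U = {E, F}: f^{-1}(U) = {b, c} ∈ τ_X ✓.
Found U = {F} with f^{-1}(U) = {c} not in τ_X. Therefore f is NOT continuous.


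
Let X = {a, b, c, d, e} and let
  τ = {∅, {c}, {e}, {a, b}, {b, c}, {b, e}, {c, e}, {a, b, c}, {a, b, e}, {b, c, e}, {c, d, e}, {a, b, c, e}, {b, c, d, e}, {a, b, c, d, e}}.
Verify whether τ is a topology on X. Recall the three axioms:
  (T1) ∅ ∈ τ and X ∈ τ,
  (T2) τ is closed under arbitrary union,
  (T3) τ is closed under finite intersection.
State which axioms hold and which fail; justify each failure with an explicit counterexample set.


τ is NOT a topology on X.

Axiom (T1): ∅ ∈ τ? Yes; X ∈ τ? Yes.
Axiom (T2/T3): check pairwise unions and intersections of members of τ.
Counterexample for (T3): {a, b} ∩ {b, c} = {b} ∉ τ. Therefore τ is NOT a topology.


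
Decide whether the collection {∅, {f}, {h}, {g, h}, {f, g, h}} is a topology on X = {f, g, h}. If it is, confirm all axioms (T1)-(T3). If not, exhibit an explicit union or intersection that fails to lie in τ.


τ is NOT a topology on X.

Axiom (T1): ∅ ∈ τ? Yes; X ∈ τ? Yes.
Axiom (T2/T3): check pairwise unions and intersections of members of τ.
Counterexample for (T2): {f} ∪ {h} = {f, h} ∉ τ. Therefore τ is NOT a topology.


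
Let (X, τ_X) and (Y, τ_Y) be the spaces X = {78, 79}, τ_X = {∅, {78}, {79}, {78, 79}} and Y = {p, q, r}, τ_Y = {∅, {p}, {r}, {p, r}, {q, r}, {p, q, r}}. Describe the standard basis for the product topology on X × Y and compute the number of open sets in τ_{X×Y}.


Basis B = {∅ × ∅, {78} × {p}, {78} × {r}, {79} × {p}, {79} × {r}, {78} × {p, r}, {78, 79} × {p}, {78} × {q, r}, {78, 79} × {r}, {79} × {p, r}, {79} × {q, r}, {78} × {p, q, r}, {79} × {p, q, r}, {78, 79} × {p, r}, {78, 79} × {q, r}, {78, 79} × {p, q, r}}; |τ_{X×Y}| = 36.

Enumerate products U × V with U ∈ τ_X, V ∈ τ_Y (deduplicated):
  ∅ × ∅ = {} (∅)
  {78} × {p} = {(78,p)}
  {78} × {r} = {(78,r)}
  {79} × {p} = {(79,p)}
  {79} × {r} = {(79,r)}
  {78} × {p, r} = {(78,p), (78,r)}
  {78, 79} × {p} = {(78,p), (79,p)}
  {78} × {q, r} = {(78,q), (78,r)}
  {78, 79} × {r} = {(78,r), (79,r)}
  {79} × {p, r} = {(79,p), (79,r)}
  {79} × {q, r} = {(79,q), (79,r)}
  {78} × {p, q, r} = {(78,p), (78,q), (78,r)}
  {79} × {p, q, r} = {(79,p), (79,q), (79,r)}
  {78, 79} × {p, r} = {(78,p), (78,r), (79,p), (79,r)}
  {78, 79} × {q, r} = {(78,q), (78,r), (79,q), (79,r)}
  {78, 79} × {p, q, r} = {(78,p), (78,q), (78,r), (79,p), (79,q), (79,r)}
These 16 distinct sets form the basis B.
Close under arbitrary unions to get τ_{X×Y}; counting gives |τ_{X×Y}| = 36.


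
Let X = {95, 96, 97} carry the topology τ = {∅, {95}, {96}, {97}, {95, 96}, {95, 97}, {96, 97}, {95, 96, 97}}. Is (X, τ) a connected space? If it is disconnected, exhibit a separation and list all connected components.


(X, τ) is disconnected; components = [{95}, {96}, {97}].

Find clopen sets (U ∈ τ with X ∖ U ∈ τ):
  U = ∅, X ∖ U = {95, 96, 97} — both open, so U is clopen.
  U = {95}, X ∖ U = {96, 97} — both open, so U is clopen.
  U = {96}, X ∖ U = {95, 97} — both open, so U is clopen.
  U = {97}, X ∖ U = {95, 96} — both open, so U is clopen.
  U = {95, 96}, X ∖ U = {97} — both open, so U is clopen.
  U = {95, 97}, X ∖ U = {96} — both open, so U is clopen.
  U = {96, 97}, X ∖ U = {95} — both open, so U is clopen.
  U = {95, 96, 97}, X ∖ U = ∅ — both open, so U is clopen.
Nontrivial clopen(s) exist: e.g. {95, 97}. So (X, τ) is disconnected.
Compute connected components by grouping points that agree on all clopens:
  component: {95}
  component: {96}
  component: {97}


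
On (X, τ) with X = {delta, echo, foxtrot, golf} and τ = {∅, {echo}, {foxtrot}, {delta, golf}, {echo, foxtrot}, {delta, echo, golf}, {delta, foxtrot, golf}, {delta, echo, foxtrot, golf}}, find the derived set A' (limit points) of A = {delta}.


A' = {golf}

For each x ∈ X, list the open sets U ∈ τ with x ∈ U, then check whether U ∩ (A ∖ {x}) ≠ ∅ for every such U.
  x = delta: open {delta, golf} ∋ x has {delta, golf} ∩ (A ∖ {delta}) = ∅, so x is NOT a limit point.
  x = echo: open {echo} ∋ x has {echo} ∩ (A ∖ {echo}) = ∅, so x is NOT a limit point.
  x = foxtrot: open {foxtrot} ∋ x has {foxtrot} ∩ (A ∖ {foxtrot}) = ∅, so x is NOT a limit point.
  x = golf: opens ∋ x are {delta, golf}, {delta, echo, golf}, {delta, foxtrot, golf}, {delta, echo, foxtrot, golf}; each meets A ∖ {golf}, so x IS a limit point.
Collecting: A' = {golf}.


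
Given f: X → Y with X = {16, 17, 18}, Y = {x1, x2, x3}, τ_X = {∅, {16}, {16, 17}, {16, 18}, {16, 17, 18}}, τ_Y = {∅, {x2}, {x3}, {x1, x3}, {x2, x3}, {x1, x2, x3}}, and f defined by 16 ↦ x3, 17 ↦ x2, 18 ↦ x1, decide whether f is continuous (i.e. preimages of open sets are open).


f is NOT continuous.

Compute f^{-1}(U) for each U ∈ τ_Y:
  U = ∅: f^{-1}(U) = ∅ ∈ τ_X ✓.
  U = {x2}: f^{-1}(U) = {17} ∉ τ_X ✗.
  U = {x3}: f^{-1}(U) = {16} ∈ τ_X ✓.
  U = {x1, x3}: f^{-1}(U) = {16, 18} ∈ τ_X ✓.
  U = {x2, x3}: f^{-1}(U) = {16, 17} ∈ τ_X ✓.
  U = {x1, x2, x3}: f^{-1}(U) = {16, 17, 18} ∈ τ_X ✓.
Found U = {x2} with f^{-1}(U) = {17} not in τ_X. Therefore f is NOT continuous.


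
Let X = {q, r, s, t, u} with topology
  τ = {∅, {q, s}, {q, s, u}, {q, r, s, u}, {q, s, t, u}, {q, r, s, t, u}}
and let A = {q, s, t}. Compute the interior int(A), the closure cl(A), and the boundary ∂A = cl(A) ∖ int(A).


int(A) = {q, s}, cl(A) = {q, r, s, t, u}, ∂A = {r, t, u}.

Closed sets in (X, τ) are complements of opens:
  closed(X, τ) = {∅, {r}, {t}, {r, t}, {r, t, u}, {q, r, s, t, u}}.
int(A) = ⋃ {U ∈ τ : U ⊆ A}. Opens contained in A: ∅, {q, s}.
Taking the union of these: int(A) = {q, s}.
cl(A) = ⋂ {C closed : A ⊆ C}. Closed sets containing A: {q, r, s, t, u}.
Intersecting these: cl(A) = {q, r, s, t, u}.
∂A = cl(A) ∖ int(A) = {q, r, s, t, u} ∖ {q, s} = {r, t, u}.


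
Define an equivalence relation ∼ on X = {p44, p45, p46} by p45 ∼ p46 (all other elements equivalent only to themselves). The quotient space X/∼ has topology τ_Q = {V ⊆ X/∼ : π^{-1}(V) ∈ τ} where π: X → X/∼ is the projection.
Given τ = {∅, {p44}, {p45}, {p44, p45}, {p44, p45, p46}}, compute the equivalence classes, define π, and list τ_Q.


X/∼ = {[p44], [p45=p46]}; |τ_Q| = 3.

Equivalence classes: [p44], [p45=p46].
Quotient map π: X → X/∼ sends p44 ↦ [p44], p45 ↦ [p45=p46], p46 ↦ [p45=p46].
For each subset V ⊆ X/∼, compute π^{-1}(V) ⊆ X and check whether π^{-1}(V) ∈ τ. V is open in τ_Q iff π^{-1}(V) ∈ τ.
  V = {}: π^{-1}(V) = ∅ ∈ τ ✓.
  V = {[p44]}: π^{-1}(V) = {p44} ∈ τ ✓.
  V = {[p45=p46]}: π^{-1}(V) = {p45, p46} ∉ τ ✗.
  V = {[p44], [p45=p46]}: π^{-1}(V) = {p44, p45, p46} ∈ τ ✓.
Open sets in the quotient: τ_Q = {{}, {[p44]}, {[p44], [p45=p46]}} (3 elements).


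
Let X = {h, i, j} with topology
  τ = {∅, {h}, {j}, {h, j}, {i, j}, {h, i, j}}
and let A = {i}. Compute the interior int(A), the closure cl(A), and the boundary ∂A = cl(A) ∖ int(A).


int(A) = ∅, cl(A) = {i}, ∂A = {i}.

Closed sets in (X, τ) are complements of opens:
  closed(X, τ) = {∅, {h}, {i}, {h, i}, {i, j}, {h, i, j}}.
int(A) = ⋃ {U ∈ τ : U ⊆ A}. Opens contained in A: ∅.
Taking the union of these: int(A) = ∅.
cl(A) = ⋂ {C closed : A ⊆ C}. Closed sets containing A: {i}, {h, i}, {i, j}, {h, i, j}.
Intersecting these: cl(A) = {i}.
∂A = cl(A) ∖ int(A) = {i} ∖ ∅ = {i}.


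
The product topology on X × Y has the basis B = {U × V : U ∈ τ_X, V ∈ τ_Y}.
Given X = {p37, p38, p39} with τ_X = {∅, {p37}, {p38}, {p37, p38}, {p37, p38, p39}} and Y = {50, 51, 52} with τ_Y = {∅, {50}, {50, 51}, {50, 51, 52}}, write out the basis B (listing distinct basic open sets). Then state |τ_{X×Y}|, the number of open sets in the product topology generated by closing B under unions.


Basis B = {∅ × ∅, {p37} × {50}, {p38} × {50}, {p37} × {50, 51}, {p37, p38} × {50}, {p38} × {50, 51}, {p37} × {50, 51, 52}, {p37, p38, p39} × {50}, {p38} × {50, 51, 52}, {p37, p38} × {50, 51}, {p37, p38} × {50, 51, 52}, {p37, p38, p39} × {50, 51}, {p37, p38, p39} × {50, 51, 52}}; |τ_{X×Y}| = 30.

Enumerate products U × V with U ∈ τ_X, V ∈ τ_Y (deduplicated):
  ∅ × ∅ = {} (∅)
  {p37} × {50} = {(p37,50)}
  {p38} × {50} = {(p38,50)}
  {p37} × {50, 51} = {(p37,50), (p37,51)}
  {p37, p38} × {50} = {(p37,50), (p38,50)}
  {p38} × {50, 51} = {(p38,50), (p38,51)}
  {p37} × {50, 51, 52} = {(p37,50), (p37,51), (p37,52)}
  {p37, p38, p39} × {50} = {(p37,50), (p38,50), (p39,50)}
  {p38} × {50, 51, 52} = {(p38,50), (p38,51), (p38,52)}
  {p37, p38} × {50, 51} = {(p37,50), (p37,51), (p38,50), (p38,51)}
  {p37, p38} × {50, 51, 52} = {(p37,50), (p37,51), (p37,52), (p38,50), (p38,51), (p38,52)}
  {p37, p38, p39} × {50, 51} = {(p37,50), (p37,51), (p38,50), (p38,51), (p39,50), (p39,51)}
  {p37, p38, p39} × {50, 51, 52} = {(p37,50), (p37,51), (p37,52), (p38,50), (p38,51), (p38,52), (p39,50), (p39,51), (p39,52)}
These 13 distinct sets form the basis B.
Close under arbitrary unions to get τ_{X×Y}; counting gives |τ_{X×Y}| = 30.


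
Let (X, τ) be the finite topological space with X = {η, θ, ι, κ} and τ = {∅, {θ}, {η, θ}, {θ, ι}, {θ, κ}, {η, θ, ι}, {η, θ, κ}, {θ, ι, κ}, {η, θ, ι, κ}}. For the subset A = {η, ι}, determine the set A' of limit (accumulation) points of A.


A' = ∅

For each x ∈ X, list the open sets U ∈ τ with x ∈ U, then check whether U ∩ (A ∖ {x}) ≠ ∅ for every such U.
  x = η: open {η, θ} ∋ x has {η, θ} ∩ (A ∖ {η}) = ∅, so x is NOT a limit point.
  x = θ: open {θ} ∋ x has {θ} ∩ (A ∖ {θ}) = ∅, so x is NOT a limit point.
  x = ι: open {θ, ι} ∋ x has {θ, ι} ∩ (A ∖ {ι}) = ∅, so x is NOT a limit point.
  x = κ: open {θ, κ} ∋ x has {θ, κ} ∩ (A ∖ {κ}) = ∅, so x is NOT a limit point.
Collecting: A' = ∅.


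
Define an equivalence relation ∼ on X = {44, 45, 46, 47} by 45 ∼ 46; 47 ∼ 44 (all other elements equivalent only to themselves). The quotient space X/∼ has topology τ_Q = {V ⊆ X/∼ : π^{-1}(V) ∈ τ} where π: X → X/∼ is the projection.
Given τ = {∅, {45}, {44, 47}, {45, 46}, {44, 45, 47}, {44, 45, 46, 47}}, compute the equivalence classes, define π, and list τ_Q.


X/∼ = {[44=47], [45=46]}; |τ_Q| = 4.

Equivalence classes: [44=47], [45=46].
Quotient map π: X → X/∼ sends 44 ↦ [44=47], 45 ↦ [45=46], 46 ↦ [45=46], 47 ↦ [44=47].
For each subset V ⊆ X/∼, compute π^{-1}(V) ⊆ X and check whether π^{-1}(V) ∈ τ. V is open in τ_Q iff π^{-1}(V) ∈ τ.
  V = {}: π^{-1}(V) = ∅ ∈ τ ✓.
  V = {[44=47]}: π^{-1}(V) = {44, 47} ∈ τ ✓.
  V = {[45=46]}: π^{-1}(V) = {45, 46} ∈ τ ✓.
  V = {[44=47], [45=46]}: π^{-1}(V) = {44, 45, 46, 47} ∈ τ ✓.
Open sets in the quotient: τ_Q = {{}, {[44=47]}, {[45=46]}, {[44=47], [45=46]}} (4 elements).


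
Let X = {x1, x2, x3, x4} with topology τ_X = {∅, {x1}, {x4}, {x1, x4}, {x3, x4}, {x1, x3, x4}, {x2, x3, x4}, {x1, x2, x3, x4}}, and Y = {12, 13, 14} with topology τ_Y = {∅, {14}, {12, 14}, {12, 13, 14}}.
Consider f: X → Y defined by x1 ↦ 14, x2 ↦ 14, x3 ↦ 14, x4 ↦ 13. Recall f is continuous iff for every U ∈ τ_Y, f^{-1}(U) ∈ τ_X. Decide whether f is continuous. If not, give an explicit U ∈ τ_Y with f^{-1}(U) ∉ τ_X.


f is NOT continuous.

Compute f^{-1}(U) for each U ∈ τ_Y:
  U = ∅: f^{-1}(U) = ∅ ∈ τ_X ✓.
  U = {14}: f^{-1}(U) = {x1, x2, x3} ∉ τ_X ✗.
  U = {12, 14}: f^{-1}(U) = {x1, x2, x3} ∉ τ_X ✗.
  U = {12, 13, 14}: f^{-1}(U) = {x1, x2, x3, x4} ∈ τ_X ✓.
Found U = {14} with f^{-1}(U) = {x1, x2, x3} not in τ_X. Therefore f is NOT continuous.


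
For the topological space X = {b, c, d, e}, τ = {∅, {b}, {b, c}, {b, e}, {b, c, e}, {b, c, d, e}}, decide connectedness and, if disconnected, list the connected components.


(X, τ) is connected.

Find clopen sets (U ∈ τ with X ∖ U ∈ τ):
  U = ∅, X ∖ U = {b, c, d, e} — both open, so U is clopen.
  U = {b, c, d, e}, X ∖ U = ∅ — both open, so U is clopen.
Only trivial clopens (∅ and X) exist, so (X, τ) is connected.
Compute connected components by grouping points that agree on all clopens:
  component: {b, c, d, e}


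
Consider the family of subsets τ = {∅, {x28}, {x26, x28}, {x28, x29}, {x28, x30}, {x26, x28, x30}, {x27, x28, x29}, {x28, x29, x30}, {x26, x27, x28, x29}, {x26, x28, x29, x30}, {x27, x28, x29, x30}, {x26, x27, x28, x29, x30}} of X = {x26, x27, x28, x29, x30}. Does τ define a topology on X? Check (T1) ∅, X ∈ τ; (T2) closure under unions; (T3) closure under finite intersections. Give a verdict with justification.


τ is NOT a topology on X.

Axiom (T1): ∅ ∈ τ? Yes; X ∈ τ? Yes.
Axiom (T2/T3): check pairwise unions and intersections of members of τ.
Counterexample for (T2): {x26, x28} ∪ {x28, x29} = {x26, x28, x29} ∉ τ. Therefore τ is NOT a topology.


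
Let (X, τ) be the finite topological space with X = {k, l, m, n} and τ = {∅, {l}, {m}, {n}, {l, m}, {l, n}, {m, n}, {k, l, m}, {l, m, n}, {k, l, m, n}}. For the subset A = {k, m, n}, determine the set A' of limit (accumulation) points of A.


A' = {k}

For each x ∈ X, list the open sets U ∈ τ with x ∈ U, then check whether U ∩ (A ∖ {x}) ≠ ∅ for every such U.
  x = k: opens ∋ x are {k, l, m}, {k, l, m, n}; each meets A ∖ {k}, so x IS a limit point.
  x = l: open {l} ∋ x has {l} ∩ (A ∖ {l}) = ∅, so x is NOT a limit point.
  x = m: open {m} ∋ x has {m} ∩ (A ∖ {m}) = ∅, so x is NOT a limit point.
  x = n: open {n} ∋ x has {n} ∩ (A ∖ {n}) = ∅, so x is NOT a limit point.
Collecting: A' = {k}.


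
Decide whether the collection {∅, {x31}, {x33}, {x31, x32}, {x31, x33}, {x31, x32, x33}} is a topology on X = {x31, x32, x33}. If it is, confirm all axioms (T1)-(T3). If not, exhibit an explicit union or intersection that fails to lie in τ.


τ IS a topology on X.

Axiom (T1): ∅ ∈ τ? Yes; X ∈ τ? Yes.
Axiom (T2/T3): check pairwise unions and intersections of members of τ.
All pairwise intersections and unions checked — each lies in τ. Therefore τ satisfies (T1), (T2), (T3): it IS a topology on X.


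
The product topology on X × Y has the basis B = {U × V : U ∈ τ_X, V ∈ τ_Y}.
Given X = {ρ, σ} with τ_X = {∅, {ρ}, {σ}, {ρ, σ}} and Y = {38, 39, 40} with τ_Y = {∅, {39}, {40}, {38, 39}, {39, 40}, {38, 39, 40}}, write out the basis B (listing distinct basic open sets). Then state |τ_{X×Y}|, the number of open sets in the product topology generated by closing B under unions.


Basis B = {∅ × ∅, {ρ} × {39}, {ρ} × {40}, {σ} × {39}, {σ} × {40}, {ρ} × {38, 39}, {ρ} × {39, 40}, {ρ, σ} × {39}, {ρ, σ} × {40}, {σ} × {38, 39}, {σ} × {39, 40}, {ρ} × {38, 39, 40}, {σ} × {38, 39, 40}, {ρ, σ} × {38, 39}, {ρ, σ} × {39, 40}, {ρ, σ} × {38, 39, 40}}; |τ_{X×Y}| = 36.

Enumerate products U × V with U ∈ τ_X, V ∈ τ_Y (deduplicated):
  ∅ × ∅ = {} (∅)
  {ρ} × {39} = {(ρ,39)}
  {ρ} × {40} = {(ρ,40)}
  {σ} × {39} = {(σ,39)}
  {σ} × {40} = {(σ,40)}
  {ρ} × {38, 39} = {(ρ,38), (ρ,39)}
  {ρ} × {39, 40} = {(ρ,39), (ρ,40)}
  {ρ, σ} × {39} = {(ρ,39), (σ,39)}
  {ρ, σ} × {40} = {(ρ,40), (σ,40)}
  {σ} × {38, 39} = {(σ,38), (σ,39)}
  {σ} × {39, 40} = {(σ,39), (σ,40)}
  {ρ} × {38, 39, 40} = {(ρ,38), (ρ,39), (ρ,40)}
  {σ} × {38, 39, 40} = {(σ,38), (σ,39), (σ,40)}
  {ρ, σ} × {38, 39} = {(ρ,38), (ρ,39), (σ,38), (σ,39)}
  {ρ, σ} × {39, 40} = {(ρ,39), (ρ,40), (σ,39), (σ,40)}
  {ρ, σ} × {38, 39, 40} = {(ρ,38), (ρ,39), (ρ,40), (σ,38), (σ,39), (σ,40)}
These 16 distinct sets form the basis B.
Close under arbitrary unions to get τ_{X×Y}; counting gives |τ_{X×Y}| = 36.


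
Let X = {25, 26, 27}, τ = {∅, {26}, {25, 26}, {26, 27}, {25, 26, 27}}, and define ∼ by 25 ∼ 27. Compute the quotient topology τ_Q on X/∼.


X/∼ = {[25=27], [26]}; |τ_Q| = 3.

Equivalence classes: [25=27], [26].
Quotient map π: X → X/∼ sends 25 ↦ [25=27], 26 ↦ [26], 27 ↦ [25=27].
For each subset V ⊆ X/∼, compute π^{-1}(V) ⊆ X and check whether π^{-1}(V) ∈ τ. V is open in τ_Q iff π^{-1}(V) ∈ τ.
  V = {}: π^{-1}(V) = ∅ ∈ τ ✓.
  V = {[25=27]}: π^{-1}(V) = {25, 27} ∉ τ ✗.
  V = {[26]}: π^{-1}(V) = {26} ∈ τ ✓.
  V = {[25=27], [26]}: π^{-1}(V) = {25, 26, 27} ∈ τ ✓.
Open sets in the quotient: τ_Q = {{}, {[26]}, {[25=27], [26]}} (3 elements).


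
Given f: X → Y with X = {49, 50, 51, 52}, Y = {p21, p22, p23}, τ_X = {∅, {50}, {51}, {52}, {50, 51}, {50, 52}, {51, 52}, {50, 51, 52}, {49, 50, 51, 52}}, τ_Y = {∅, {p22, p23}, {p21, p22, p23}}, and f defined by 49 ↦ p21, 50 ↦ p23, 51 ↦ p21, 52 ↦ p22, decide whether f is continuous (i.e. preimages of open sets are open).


f IS continuous.

Compute f^{-1}(U) for each U ∈ τ_Y:
  U = ∅: f^{-1}(U) = ∅ ∈ τ_X ✓.
  U = {p22, p23}: f^{-1}(U) = {50, 52} ∈ τ_X ✓.
  U = {p21, p22, p23}: f^{-1}(U) = {49, 50, 51, 52} ∈ τ_X ✓.
Every preimage lies in τ_X, so f IS continuous.
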